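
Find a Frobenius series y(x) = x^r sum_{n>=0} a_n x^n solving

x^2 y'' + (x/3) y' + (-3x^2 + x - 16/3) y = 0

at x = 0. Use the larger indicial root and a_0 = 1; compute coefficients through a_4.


Write in Frobenius form y'' + (p(x)/x) y' + (q(x)/x^2) y = 0:
  p(x) = 1/3,  q(x) = -3x^2 + x - 16/3.
Indicial equation: r(r-1) + (1/3) r + (-16/3) = 0 -> roots r_1 = 8/3, r_2 = -2.
Take r = r_1 = 8/3. Let y(x) = x^r sum_{n>=0} a_n x^n with a_0 = 1.
Substitute y = x^r sum a_n x^n and match x^{r+n}. The recurrence is
  D(n) a_n + 1 a_{n-1} - 3 a_{n-2} = 0,  where D(n) = (r+n)(r+n-1) + (1/3)(r+n) + (-16/3).
  a_n = [-1 a_{n-1} + 3 a_{n-2}] / D(n).
Since the indicial polynomial factors as (r - r_1)(r - r_2), D(n) = (r_1 + n - r_1)(r_1 + n - r_2) = n(n + 14/3).
Evaluating step by step (a_0 = 1):
  n = 1: D(1) = 1(1 + 14/3) = 17/3; numerator = -1(1) = -1; a_1 = (-1)/(17/3) = -3/17
  n = 2: D(2) = 2(2 + 14/3) = 40/3; numerator = -1(-3/17) + 3(1) = 54/17; a_2 = (54/17)/(40/3) = 81/340
  n = 3: D(3) = 3(3 + 14/3) = 23; numerator = -1(81/340) + 3(-3/17) = -261/340; a_3 = (-261/340)/(23) = -261/7820
  n = 4: D(4) = 4(4 + 14/3) = 104/3; numerator = -1(-261/7820) + 3(81/340) = 585/782; a_4 = (585/782)/(104/3) = 135/6256

r = 8/3; a_0 = 1; a_1 = -3/17; a_2 = 81/340; a_3 = -261/7820; a_4 = 135/6256


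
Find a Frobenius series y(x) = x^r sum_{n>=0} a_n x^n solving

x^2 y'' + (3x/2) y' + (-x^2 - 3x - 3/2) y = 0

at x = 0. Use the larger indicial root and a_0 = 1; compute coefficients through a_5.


Write in Frobenius form y'' + (p(x)/x) y' + (q(x)/x^2) y = 0:
  p(x) = 3/2,  q(x) = -x^2 - 3x - 3/2.
Indicial equation: r(r-1) + (3/2) r + (-3/2) = 0 -> roots r_1 = 1, r_2 = -3/2.
Take r = r_1 = 1. Let y(x) = x^r sum_{n>=0} a_n x^n with a_0 = 1.
Substitute y = x^r sum a_n x^n and match x^{r+n}. The recurrence is
  D(n) a_n - 3 a_{n-1} - 1 a_{n-2} = 0,  where D(n) = (r+n)(r+n-1) + (3/2)(r+n) + (-3/2).
  a_n = [3 a_{n-1} + 1 a_{n-2}] / D(n).
Since the indicial polynomial factors as (r - r_1)(r - r_2), D(n) = (r_1 + n - r_1)(r_1 + n - r_2) = n(n + 5/2).
Evaluating step by step (a_0 = 1):
  n = 1: D(1) = 1(1 + 5/2) = 7/2; numerator = 3(1) = 3; a_1 = (3)/(7/2) = 6/7
  n = 2: D(2) = 2(2 + 5/2) = 9; numerator = 3(6/7) + 1(1) = 25/7; a_2 = (25/7)/(9) = 25/63
  n = 3: D(3) = 3(3 + 5/2) = 33/2; numerator = 3(25/63) + 1(6/7) = 43/21; a_3 = (43/21)/(33/2) = 86/693
  n = 4: D(4) = 4(4 + 5/2) = 26; numerator = 3(86/693) + 1(25/63) = 533/693; a_4 = (533/693)/(26) = 41/1386
  n = 5: D(5) = 5(5 + 5/2) = 75/2; numerator = 3(41/1386) + 1(86/693) = 295/1386; a_5 = (295/1386)/(75/2) = 59/10395

r = 1; a_0 = 1; a_1 = 6/7; a_2 = 25/63; a_3 = 86/693; a_4 = 41/1386; a_5 = 59/10395


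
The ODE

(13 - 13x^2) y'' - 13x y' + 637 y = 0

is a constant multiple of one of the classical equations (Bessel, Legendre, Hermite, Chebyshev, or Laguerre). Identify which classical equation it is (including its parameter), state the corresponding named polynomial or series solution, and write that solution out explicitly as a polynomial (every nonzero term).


All three coefficients share the factor 13; dividing through by 13 gives  (1 - x^2) y'' - x y' + 49 y = 0.
This matches the Chebyshev equation (1 - x^2) y'' - x y' + n^2 y = 0 (note the -x y' term, not -2x y') with n^2 = 49, so n = 7; the polynomial solution is T_7(x).
With y = sum_k a_k x^k, matching x^k gives (k+2)(k+1) a_{k+2} = (k^2 - n^2) a_k = (k - 7)(k + 7) a_k. The right side vanishes at k = 7, so the series with the parity of 7 terminates at degree 7.
Standard normalization: leading coefficient of T_n is 2^(n-1), so a_7 = 2^6 = 64. Work downward with a_k = (k+1)(k+2) a_{k+2} / ((k - 7)(k + 7)):
  a_5 = (6)(7)(64) / ((5 - 7)(5 + 7)) = 2688/(-24) = -112
  a_3 = (4)(5)(-112) / ((3 - 7)(3 + 7)) = -2240/(-40) = 56
  a_1 = (2)(3)(56) / ((1 - 7)(1 + 7)) = 336/(-48) = -7
Hence T_7(x) = 64 x^7 - 112 x^5 + 56 x^3 - 7 x.

T_7(x); series = 64 x^7 - 112 x^5 + 56 x^3 - 7 x


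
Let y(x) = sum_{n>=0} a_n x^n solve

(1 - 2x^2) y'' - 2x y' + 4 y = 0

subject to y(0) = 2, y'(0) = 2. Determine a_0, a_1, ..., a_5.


Ansatz: y(x) = sum_{n>=0} a_n x^n, so y'(x) = sum_{n>=1} n a_n x^(n-1) and y''(x) = sum_{n>=2} n(n-1) a_n x^(n-2).
Substitute into P(x) y'' + Q(x) y' + R(x) y = 0 with P(x) = 1 - 2x^2, Q(x) = -2x, R(x) = 4, and match powers of x.
Initial conditions: a_0 = 2, a_1 = 2.
Setting the coefficient of each power of x to zero and solving order by order (substituting the coefficients already found):
  x^0: 2 a_2 + 4 a_0 = 0  ->  2 a_2 = -4 a_0 = -8  ->  a_2 = -4
  x^1: 6 a_3 + 2 a_1 = 0  ->  6 a_3 = -2 a_1 = -4  ->  a_3 = -2/3
  x^2: 12 a_4 - 4 a_2 = 0  ->  12 a_4 = 4 a_2 = -16  ->  a_4 = -4/3
  x^3: 20 a_5 - 14 a_3 = 0  ->  20 a_5 = 14 a_3 = -28/3  ->  a_5 = -7/15
Truncated series: y(x) = 2 + 2 x - 4 x^2 - (2/3) x^3 - (4/3) x^4 - (7/15) x^5 + O(x^6).

a_0 = 2; a_1 = 2; a_2 = -4; a_3 = -2/3; a_4 = -4/3; a_5 = -7/15


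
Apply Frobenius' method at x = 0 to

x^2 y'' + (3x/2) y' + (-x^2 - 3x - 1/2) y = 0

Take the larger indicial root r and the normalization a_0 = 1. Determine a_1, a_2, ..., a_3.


Write in Frobenius form y'' + (p(x)/x) y' + (q(x)/x^2) y = 0:
  p(x) = 3/2,  q(x) = -x^2 - 3x - 1/2.
Indicial equation: r(r-1) + (3/2) r + (-1/2) = 0 -> roots r_1 = 1/2, r_2 = -1.
Take r = r_1 = 1/2. Let y(x) = x^r sum_{n>=0} a_n x^n with a_0 = 1.
Substitute y = x^r sum a_n x^n and match x^{r+n}. The recurrence is
  D(n) a_n - 3 a_{n-1} - 1 a_{n-2} = 0,  where D(n) = (r+n)(r+n-1) + (3/2)(r+n) + (-1/2).
  a_n = [3 a_{n-1} + 1 a_{n-2}] / D(n).
Since the indicial polynomial factors as (r - r_1)(r - r_2), D(n) = (r_1 + n - r_1)(r_1 + n - r_2) = n(n + 3/2).
Evaluating step by step (a_0 = 1):
  n = 1: D(1) = 1(1 + 3/2) = 5/2; numerator = 3(1) = 3; a_1 = (3)/(5/2) = 6/5
  n = 2: D(2) = 2(2 + 3/2) = 7; numerator = 3(6/5) + 1(1) = 23/5; a_2 = (23/5)/(7) = 23/35
  n = 3: D(3) = 3(3 + 3/2) = 27/2; numerator = 3(23/35) + 1(6/5) = 111/35; a_3 = (111/35)/(27/2) = 74/315

r = 1/2; a_0 = 1; a_1 = 6/5; a_2 = 23/35; a_3 = 74/315


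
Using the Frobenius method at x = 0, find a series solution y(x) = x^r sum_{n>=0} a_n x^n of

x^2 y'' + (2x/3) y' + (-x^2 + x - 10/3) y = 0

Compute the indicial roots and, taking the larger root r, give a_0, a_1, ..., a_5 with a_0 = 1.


Write in Frobenius form y'' + (p(x)/x) y' + (q(x)/x^2) y = 0:
  p(x) = 2/3,  q(x) = -x^2 + x - 10/3.
Indicial equation: r(r-1) + (2/3) r + (-10/3) = 0 -> roots r_1 = 2, r_2 = -5/3.
Take r = r_1 = 2. Let y(x) = x^r sum_{n>=0} a_n x^n with a_0 = 1.
Substitute y = x^r sum a_n x^n and match x^{r+n}. The recurrence is
  D(n) a_n + 1 a_{n-1} - 1 a_{n-2} = 0,  where D(n) = (r+n)(r+n-1) + (2/3)(r+n) + (-10/3).
  a_n = [-1 a_{n-1} + 1 a_{n-2}] / D(n).
Since the indicial polynomial factors as (r - r_1)(r - r_2), D(n) = (r_1 + n - r_1)(r_1 + n - r_2) = n(n + 11/3).
Evaluating step by step (a_0 = 1):
  n = 1: D(1) = 1(1 + 11/3) = 14/3; numerator = -1(1) = -1; a_1 = (-1)/(14/3) = -3/14
  n = 2: D(2) = 2(2 + 11/3) = 34/3; numerator = -1(-3/14) + 1(1) = 17/14; a_2 = (17/14)/(34/3) = 3/28
  n = 3: D(3) = 3(3 + 11/3) = 20; numerator = -1(3/28) + 1(-3/14) = -9/28; a_3 = (-9/28)/(20) = -9/560
  n = 4: D(4) = 4(4 + 11/3) = 92/3; numerator = -1(-9/560) + 1(3/28) = 69/560; a_4 = (69/560)/(92/3) = 9/2240
  n = 5: D(5) = 5(5 + 11/3) = 130/3; numerator = -1(9/2240) + 1(-9/560) = -9/448; a_5 = (-9/448)/(130/3) = -27/58240

r = 2; a_0 = 1; a_1 = -3/14; a_2 = 3/28; a_3 = -9/560; a_4 = 9/2240; a_5 = -27/58240


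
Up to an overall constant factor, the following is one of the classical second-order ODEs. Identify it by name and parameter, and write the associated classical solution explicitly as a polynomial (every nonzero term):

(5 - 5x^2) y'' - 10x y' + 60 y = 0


All three coefficients share the factor 5; dividing through by 5 gives  (1 - x^2) y'' - 2x y' + 12 y = 0.
This matches the Legendre equation (1 - x^2) y'' - 2x y' + n(n+1) y = 0 (note the -2x y' term) with n(n+1) = 12, so n = 3; the polynomial solution is P_3(x).
With y = sum_k a_k x^k, matching x^k gives (k+2)(k+1) a_{k+2} = [k(k+1) - n(n+1)] a_k = (k - 3)(k + 4) a_k. The right side vanishes at k = 3, so the series with the parity of 3 terminates at degree 3.
Standard normalization (P_n(1) = 1): leading coefficient (2n)!/(2^n (n!)^2) = 720/(8*36) = 5/2, so a_3 = 5/2. Work downward with a_k = (k+1)(k+2) a_{k+2} / ((k - 3)(k + 4)):
  a_1 = (2)(3)(5/2) / ((1 - 3)(1 + 4)) = 15/(-10) = -3/2
Hence P_3(x) = 5 x^3/2 - 3 x/2.

P_3(x); series = 5 x^3/2 - 3 x/2


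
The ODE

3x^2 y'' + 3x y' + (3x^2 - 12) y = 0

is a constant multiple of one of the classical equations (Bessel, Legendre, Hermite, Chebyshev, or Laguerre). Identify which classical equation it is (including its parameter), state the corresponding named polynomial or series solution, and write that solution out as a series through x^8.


All three coefficients share the factor 3; dividing through by 3 gives  x^2 y'' + x y' + (x^2 - 4) y = 0.
This matches the Bessel equation x^2 y'' + x y' + (x^2 - nu^2) y = 0 with nu^2 = 4, so nu = 2; the solution bounded at x = 0 is J_2(x).
Frobenius at x = 0: indicial roots ±nu; for r = nu the recurrence k(k + 2nu) c_k = -c_{k-2} gives the standard series J_nu(x) = sum_{k>=0} (-1)^k / (k! (k+nu)!) (x/2)^(2k+nu). Evaluate the first 4 terms:
  k = 0: (-1)^0 / (0! * 2! * 2^2) x^2 = 1/(1*2*4) x^2 = (1/8) x^2
  k = 1: (-1)^1 / (1! * 3! * 2^4) x^4 = -1/(1*6*16) x^4 = (-1/96) x^4
  k = 2: (-1)^2 / (2! * 4! * 2^6) x^6 = 1/(2*24*64) x^6 = (1/3072) x^6
  k = 3: (-1)^3 / (3! * 5! * 2^8) x^8 = -1/(6*120*256) x^8 = (-1/184320) x^8
Hence J_2(x) = -x^8/184320 + x^6/3072 - x^4/96 + x^2/8 + ....

J_2(x); series = -x^8/184320 + x^6/3072 - x^4/96 + x^2/8


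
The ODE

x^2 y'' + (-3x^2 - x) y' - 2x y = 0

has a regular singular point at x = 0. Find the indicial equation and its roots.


Divide by x^2 to reach normal form y'' + P_1(x) y' + P_2(x) y = 0 with P_1(x) = -3 - 1/x and P_2(x) = -2/x.
x = 0 is a singular point because the y'-coefficient -3 - 1/x has a pole at x = 0 and the y-coefficient -2/x has a pole at x = 0.
It is a regular singular point because x P_1(x) = p(x) = -3x - 1 and x^2 P_2(x) = q(x) = -2x are polynomials, hence analytic at x = 0.
p(0) = -1,  q(0) = 0.
Indicial equation: r(r-1) + p(0) r + q(0) = 0, i.e. r^2 + (p(0) - 1) r + q(0) = 0, i.e. r^2 - 2 r = 0.
Discriminant: (-2)^2 - 4(0) = 4, so r = (2 ± 2)/2.
Solving: r_1 = 2, r_2 = 0.

indicial: r^2 - 2 r = 0; roots r_1 = 2, r_2 = 0


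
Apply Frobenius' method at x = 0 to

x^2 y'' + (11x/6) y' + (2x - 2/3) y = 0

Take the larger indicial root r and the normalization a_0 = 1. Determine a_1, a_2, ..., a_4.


Write in Frobenius form y'' + (p(x)/x) y' + (q(x)/x^2) y = 0:
  p(x) = 11/6,  q(x) = 2x - 2/3.
Indicial equation: r(r-1) + (11/6) r + (-2/3) = 0 -> roots r_1 = 1/2, r_2 = -4/3.
Take r = r_1 = 1/2. Let y(x) = x^r sum_{n>=0} a_n x^n with a_0 = 1.
Substitute y = x^r sum a_n x^n and match x^{r+n}. The recurrence is
  D(n) a_n + 2 a_{n-1} = 0,  where D(n) = (r+n)(r+n-1) + (11/6)(r+n) + (-2/3).
  a_n = -2 / D(n) * a_{n-1}.
Since the indicial polynomial factors as (r - r_1)(r - r_2), D(n) = (r_1 + n - r_1)(r_1 + n - r_2) = n(n + 11/6).
Evaluating step by step (a_0 = 1):
  n = 1: D(1) = 1(1 + 11/6) = 17/6; numerator = -2(1) = -2; a_1 = (-2)/(17/6) = -12/17
  n = 2: D(2) = 2(2 + 11/6) = 23/3; numerator = -2(-12/17) = 24/17; a_2 = (24/17)/(23/3) = 72/391
  n = 3: D(3) = 3(3 + 11/6) = 29/2; numerator = -2(72/391) = -144/391; a_3 = (-144/391)/(29/2) = -288/11339
  n = 4: D(4) = 4(4 + 11/6) = 70/3; numerator = -2(-288/11339) = 576/11339; a_4 = (576/11339)/(70/3) = 864/396865

r = 1/2; a_0 = 1; a_1 = -12/17; a_2 = 72/391; a_3 = -288/11339; a_4 = 864/396865


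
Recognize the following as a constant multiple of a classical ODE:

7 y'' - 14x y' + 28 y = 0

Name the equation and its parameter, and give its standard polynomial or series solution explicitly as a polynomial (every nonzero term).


All three coefficients share the factor 7; dividing through by 7 gives  y'' - 2x y' + 4 y = 0.
This matches the Hermite equation y'' - 2x y' + 2n y = 0 with 2n = 4, so n = 2; the polynomial solution is H_2(x).
With y = sum_k a_k x^k, matching x^k gives (k+2)(k+1) a_{k+2} = 2(k - n) a_k = 2(k - 2) a_k. The right side vanishes at k = 2, so the series with the parity of 2 terminates at degree 2.
Standard normalization: leading coefficient of H_n is 2^n, so a_2 = 2^2 = 4. Work downward with a_k = (k+1)(k+2) a_{k+2} / (2(k - n)):
  a_0 = (1)(2)(4) / (2(0 - 2)) = 8/(-4) = -2
Hence H_2(x) = 4 x^2 - 2.

H_2(x); series = 4 x^2 - 2


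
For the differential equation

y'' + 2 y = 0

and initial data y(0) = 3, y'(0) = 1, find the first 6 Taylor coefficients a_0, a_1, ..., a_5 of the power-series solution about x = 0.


Ansatz: y(x) = sum_{n>=0} a_n x^n, so y'(x) = sum_{n>=1} n a_n x^(n-1) and y''(x) = sum_{n>=2} n(n-1) a_n x^(n-2).
Substitute into P(x) y'' + Q(x) y' + R(x) y = 0 with P(x) = 1, Q(x) = 0, R(x) = 2, and match powers of x.
Initial conditions: a_0 = 3, a_1 = 1.
Setting the coefficient of each power of x to zero and solving order by order (substituting the coefficients already found):
  x^0: 2 a_2 + 2 a_0 = 0  ->  2 a_2 = -2 a_0 = -6  ->  a_2 = -3
  x^1: 6 a_3 + 2 a_1 = 0  ->  6 a_3 = -2 a_1 = -2  ->  a_3 = -1/3
  x^2: 12 a_4 + 2 a_2 = 0  ->  12 a_4 = -2 a_2 = 6  ->  a_4 = 1/2
  x^3: 20 a_5 + 2 a_3 = 0  ->  20 a_5 = -2 a_3 = 2/3  ->  a_5 = 1/30
Truncated series: y(x) = 3 + x - 3 x^2 - (1/3) x^3 + (1/2) x^4 + (1/30) x^5 + O(x^6).

a_0 = 3; a_1 = 1; a_2 = -3; a_3 = -1/3; a_4 = 1/2; a_5 = 1/30


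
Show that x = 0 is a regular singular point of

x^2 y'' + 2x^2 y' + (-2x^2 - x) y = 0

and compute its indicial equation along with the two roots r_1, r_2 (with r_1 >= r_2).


Divide by x^2 to reach normal form y'' + P_1(x) y' + P_2(x) y = 0 with P_1(x) = 2 and P_2(x) = -2 - 1/x.
x = 0 is a singular point because the y-coefficient -2 - 1/x has a pole at x = 0.
It is a regular singular point because x P_1(x) = p(x) = 2x and x^2 P_2(x) = q(x) = -2x^2 - x are polynomials, hence analytic at x = 0.
p(0) = 0,  q(0) = 0.
Indicial equation: r(r-1) + p(0) r + q(0) = 0, i.e. r^2 + (p(0) - 1) r + q(0) = 0, i.e. r^2 - 1 r = 0.
Discriminant: (-1)^2 - 4(0) = 1, so r = (1 ± 1)/2.
Solving: r_1 = 1, r_2 = 0.

indicial: r^2 - 1 r = 0; roots r_1 = 1, r_2 = 0


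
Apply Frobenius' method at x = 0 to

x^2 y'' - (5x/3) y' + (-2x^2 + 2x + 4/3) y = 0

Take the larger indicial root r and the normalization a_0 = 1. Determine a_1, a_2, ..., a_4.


Write in Frobenius form y'' + (p(x)/x) y' + (q(x)/x^2) y = 0:
  p(x) = -5/3,  q(x) = -2x^2 + 2x + 4/3.
Indicial equation: r(r-1) + (-5/3) r + (4/3) = 0 -> roots r_1 = 2, r_2 = 2/3.
Take r = r_1 = 2. Let y(x) = x^r sum_{n>=0} a_n x^n with a_0 = 1.
Substitute y = x^r sum a_n x^n and match x^{r+n}. The recurrence is
  D(n) a_n + 2 a_{n-1} - 2 a_{n-2} = 0,  where D(n) = (r+n)(r+n-1) + (-5/3)(r+n) + (4/3).
  a_n = [-2 a_{n-1} + 2 a_{n-2}] / D(n).
Since the indicial polynomial factors as (r - r_1)(r - r_2), D(n) = (r_1 + n - r_1)(r_1 + n - r_2) = n(n + 4/3).
Evaluating step by step (a_0 = 1):
  n = 1: D(1) = 1(1 + 4/3) = 7/3; numerator = -2(1) = -2; a_1 = (-2)/(7/3) = -6/7
  n = 2: D(2) = 2(2 + 4/3) = 20/3; numerator = -2(-6/7) + 2(1) = 26/7; a_2 = (26/7)/(20/3) = 39/70
  n = 3: D(3) = 3(3 + 4/3) = 13; numerator = -2(39/70) + 2(-6/7) = -99/35; a_3 = (-99/35)/(13) = -99/455
  n = 4: D(4) = 4(4 + 4/3) = 64/3; numerator = -2(-99/455) + 2(39/70) = 141/91; a_4 = (141/91)/(64/3) = 423/5824

r = 2; a_0 = 1; a_1 = -6/7; a_2 = 39/70; a_3 = -99/455; a_4 = 423/5824


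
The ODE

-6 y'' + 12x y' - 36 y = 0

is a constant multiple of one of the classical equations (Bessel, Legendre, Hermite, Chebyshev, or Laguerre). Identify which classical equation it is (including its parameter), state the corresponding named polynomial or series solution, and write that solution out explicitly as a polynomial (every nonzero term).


All three coefficients share the factor -6; dividing through by -6 gives  y'' - 2x y' + 6 y = 0.
This matches the Hermite equation y'' - 2x y' + 2n y = 0 with 2n = 6, so n = 3; the polynomial solution is H_3(x).
With y = sum_k a_k x^k, matching x^k gives (k+2)(k+1) a_{k+2} = 2(k - n) a_k = 2(k - 3) a_k. The right side vanishes at k = 3, so the series with the parity of 3 terminates at degree 3.
Standard normalization: leading coefficient of H_n is 2^n, so a_3 = 2^3 = 8. Work downward with a_k = (k+1)(k+2) a_{k+2} / (2(k - n)):
  a_1 = (2)(3)(8) / (2(1 - 3)) = 48/(-4) = -12
Hence H_3(x) = 8 x^3 - 12 x.

H_3(x); series = 8 x^3 - 12 x


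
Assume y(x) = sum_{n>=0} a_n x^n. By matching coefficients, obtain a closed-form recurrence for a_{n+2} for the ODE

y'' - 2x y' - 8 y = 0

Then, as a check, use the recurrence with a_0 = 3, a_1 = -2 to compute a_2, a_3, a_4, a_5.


Substitute y = sum_n a_n x^n.
y''(x) has coefficient (n+2)(n+1) a_{n+2} at x^n;
-2 x y'(x) has coefficient -2 n a_n at x^n (shift);
-8 y(x) has coefficient -8 a_n at x^n.
Matching x^n: (n+2)(n+1) a_{n+2} + (-2n - 8) a_n = 0.
Thus a_{n+2} = (2n + 8) / ((n+1)(n+2)) * a_n.

Check with a_0 = 3, a_1 = -2 (apply the recurrence for n = 0, 1, 2, 3): a_0 = 3, a_1 = -2, a_2 = 12, a_3 = -10/3, a_4 = 12, a_5 = -7/3.

a_(n+2) = (2n + 8) / ((n+1)(n+2)) * a_n; check: a_0 = 3, a_1 = -2, a_2 = 12, a_3 = -10/3, a_4 = 12, a_5 = -7/3


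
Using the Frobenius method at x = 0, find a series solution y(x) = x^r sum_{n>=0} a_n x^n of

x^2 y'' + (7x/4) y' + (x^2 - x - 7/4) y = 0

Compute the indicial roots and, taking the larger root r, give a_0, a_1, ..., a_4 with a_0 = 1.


Write in Frobenius form y'' + (p(x)/x) y' + (q(x)/x^2) y = 0:
  p(x) = 7/4,  q(x) = x^2 - x - 7/4.
Indicial equation: r(r-1) + (7/4) r + (-7/4) = 0 -> roots r_1 = 1, r_2 = -7/4.
Take r = r_1 = 1. Let y(x) = x^r sum_{n>=0} a_n x^n with a_0 = 1.
Substitute y = x^r sum a_n x^n and match x^{r+n}. The recurrence is
  D(n) a_n - 1 a_{n-1} + 1 a_{n-2} = 0,  where D(n) = (r+n)(r+n-1) + (7/4)(r+n) + (-7/4).
  a_n = [1 a_{n-1} - 1 a_{n-2}] / D(n).
Since the indicial polynomial factors as (r - r_1)(r - r_2), D(n) = (r_1 + n - r_1)(r_1 + n - r_2) = n(n + 11/4).
Evaluating step by step (a_0 = 1):
  n = 1: D(1) = 1(1 + 11/4) = 15/4; numerator = 1(1) = 1; a_1 = (1)/(15/4) = 4/15
  n = 2: D(2) = 2(2 + 11/4) = 19/2; numerator = 1(4/15) - 1(1) = -11/15; a_2 = (-11/15)/(19/2) = -22/285
  n = 3: D(3) = 3(3 + 11/4) = 69/4; numerator = 1(-22/285) - 1(4/15) = -98/285; a_3 = (-98/285)/(69/4) = -392/19665
  n = 4: D(4) = 4(4 + 11/4) = 27; numerator = 1(-392/19665) - 1(-22/285) = 1126/19665; a_4 = (1126/19665)/(27) = 1126/530955

r = 1; a_0 = 1; a_1 = 4/15; a_2 = -22/285; a_3 = -392/19665; a_4 = 1126/530955


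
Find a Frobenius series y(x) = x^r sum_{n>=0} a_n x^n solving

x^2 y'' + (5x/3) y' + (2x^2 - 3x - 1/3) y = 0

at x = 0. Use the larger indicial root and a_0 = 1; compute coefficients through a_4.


Write in Frobenius form y'' + (p(x)/x) y' + (q(x)/x^2) y = 0:
  p(x) = 5/3,  q(x) = 2x^2 - 3x - 1/3.
Indicial equation: r(r-1) + (5/3) r + (-1/3) = 0 -> roots r_1 = 1/3, r_2 = -1.
Take r = r_1 = 1/3. Let y(x) = x^r sum_{n>=0} a_n x^n with a_0 = 1.
Substitute y = x^r sum a_n x^n and match x^{r+n}. The recurrence is
  D(n) a_n - 3 a_{n-1} + 2 a_{n-2} = 0,  where D(n) = (r+n)(r+n-1) + (5/3)(r+n) + (-1/3).
  a_n = [3 a_{n-1} - 2 a_{n-2}] / D(n).
Since the indicial polynomial factors as (r - r_1)(r - r_2), D(n) = (r_1 + n - r_1)(r_1 + n - r_2) = n(n + 4/3).
Evaluating step by step (a_0 = 1):
  n = 1: D(1) = 1(1 + 4/3) = 7/3; numerator = 3(1) = 3; a_1 = (3)/(7/3) = 9/7
  n = 2: D(2) = 2(2 + 4/3) = 20/3; numerator = 3(9/7) - 2(1) = 13/7; a_2 = (13/7)/(20/3) = 39/140
  n = 3: D(3) = 3(3 + 4/3) = 13; numerator = 3(39/140) - 2(9/7) = -243/140; a_3 = (-243/140)/(13) = -243/1820
  n = 4: D(4) = 4(4 + 4/3) = 64/3; numerator = 3(-243/1820) - 2(39/140) = -249/260; a_4 = (-249/260)/(64/3) = -747/16640

r = 1/3; a_0 = 1; a_1 = 9/7; a_2 = 39/140; a_3 = -243/1820; a_4 = -747/16640


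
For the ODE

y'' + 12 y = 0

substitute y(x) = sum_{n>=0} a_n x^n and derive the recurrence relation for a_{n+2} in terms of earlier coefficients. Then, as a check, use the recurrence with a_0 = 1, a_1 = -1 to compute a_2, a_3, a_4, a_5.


Substitute y = sum_n a_n x^n into y'' + (const) y = 0.
y''(x) = sum_{n>=0} (n+2)(n+1) a_{n+2} x^n.
The ODE becomes sum_n [(n+2)(n+1) a_{n+2} + 12 a_n] x^n = 0.
Setting each coefficient to zero gives the recurrence:
  (n+2)(n+1) a_{n+2} + 12 a_n = 0,
  a_{n+2} = -12 / ((n+1)(n+2)) a_n.

Check with a_0 = 1, a_1 = -1 (apply the recurrence for n = 0, 1, 2, 3): a_0 = 1, a_1 = -1, a_2 = -6, a_3 = 2, a_4 = 6, a_5 = -6/5.

a_{n+2} = -12/((n+1)(n+2)) * a_n; check: a_0 = 1, a_1 = -1, a_2 = -6, a_3 = 2, a_4 = 6, a_5 = -6/5


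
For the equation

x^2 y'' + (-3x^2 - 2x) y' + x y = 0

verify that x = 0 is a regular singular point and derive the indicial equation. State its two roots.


Divide by x^2 to reach normal form y'' + P_1(x) y' + P_2(x) y = 0 with P_1(x) = -3 - 2/x and P_2(x) = 1/x.
x = 0 is a singular point because the y'-coefficient -3 - 2/x has a pole at x = 0 and the y-coefficient 1/x has a pole at x = 0.
It is a regular singular point because x P_1(x) = p(x) = -3x - 2 and x^2 P_2(x) = q(x) = x are polynomials, hence analytic at x = 0.
p(0) = -2,  q(0) = 0.
Indicial equation: r(r-1) + p(0) r + q(0) = 0, i.e. r^2 + (p(0) - 1) r + q(0) = 0, i.e. r^2 - 3 r = 0.
Discriminant: (-3)^2 - 4(0) = 9, so r = (3 ± 3)/2.
Solving: r_1 = 3, r_2 = 0.

indicial: r^2 - 3 r = 0; roots r_1 = 3, r_2 = 0


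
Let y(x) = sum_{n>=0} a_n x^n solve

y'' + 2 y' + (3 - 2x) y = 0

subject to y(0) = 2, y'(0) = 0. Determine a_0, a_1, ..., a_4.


Ansatz: y(x) = sum_{n>=0} a_n x^n, so y'(x) = sum_{n>=1} n a_n x^(n-1) and y''(x) = sum_{n>=2} n(n-1) a_n x^(n-2).
Substitute into P(x) y'' + Q(x) y' + R(x) y = 0 with P(x) = 1, Q(x) = 2, R(x) = 3 - 2x, and match powers of x.
Initial conditions: a_0 = 2, a_1 = 0.
Setting the coefficient of each power of x to zero and solving order by order (substituting the coefficients already found):
  x^0: 2 a_2 + 2 a_1 + 3 a_0 = 0  ->  2 a_2 = -2 a_1 - 3 a_0 = -6  ->  a_2 = -3
  x^1: 6 a_3 + 4 a_2 + 3 a_1 - 2 a_0 = 0  ->  6 a_3 = -4 a_2 - 3 a_1 + 2 a_0 = 16  ->  a_3 = 8/3
  x^2: 12 a_4 + 6 a_3 + 3 a_2 - 2 a_1 = 0  ->  12 a_4 = -6 a_3 - 3 a_2 + 2 a_1 = -7  ->  a_4 = -7/12
Truncated series: y(x) = 2 - 3 x^2 + (8/3) x^3 - (7/12) x^4 + O(x^5).

a_0 = 2; a_1 = 0; a_2 = -3; a_3 = 8/3; a_4 = -7/12


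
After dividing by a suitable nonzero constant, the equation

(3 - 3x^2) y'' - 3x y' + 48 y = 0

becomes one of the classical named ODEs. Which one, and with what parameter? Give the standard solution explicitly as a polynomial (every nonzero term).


All three coefficients share the factor 3; dividing through by 3 gives  (1 - x^2) y'' - x y' + 16 y = 0.
This matches the Chebyshev equation (1 - x^2) y'' - x y' + n^2 y = 0 (note the -x y' term, not -2x y') with n^2 = 16, so n = 4; the polynomial solution is T_4(x).
With y = sum_k a_k x^k, matching x^k gives (k+2)(k+1) a_{k+2} = (k^2 - n^2) a_k = (k - 4)(k + 4) a_k. The right side vanishes at k = 4, so the series with the parity of 4 terminates at degree 4.
Standard normalization: leading coefficient of T_n is 2^(n-1), so a_4 = 2^3 = 8. Work downward with a_k = (k+1)(k+2) a_{k+2} / ((k - 4)(k + 4)):
  a_2 = (3)(4)(8) / ((2 - 4)(2 + 4)) = 96/(-12) = -8
  a_0 = (1)(2)(-8) / ((0 - 4)(0 + 4)) = -16/(-16) = 1
Hence T_4(x) = 8 x^4 - 8 x^2 + 1.

T_4(x); series = 8 x^4 - 8 x^2 + 1


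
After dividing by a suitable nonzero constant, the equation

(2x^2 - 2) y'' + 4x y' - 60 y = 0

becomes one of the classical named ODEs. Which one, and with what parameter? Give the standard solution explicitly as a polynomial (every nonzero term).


All three coefficients share the factor -2; dividing through by -2 gives  (1 - x^2) y'' - 2x y' + 30 y = 0.
This matches the Legendre equation (1 - x^2) y'' - 2x y' + n(n+1) y = 0 (note the -2x y' term) with n(n+1) = 30, so n = 5; the polynomial solution is P_5(x).
With y = sum_k a_k x^k, matching x^k gives (k+2)(k+1) a_{k+2} = [k(k+1) - n(n+1)] a_k = (k - 5)(k + 6) a_k. The right side vanishes at k = 5, so the series with the parity of 5 terminates at degree 5.
Standard normalization (P_n(1) = 1): leading coefficient (2n)!/(2^n (n!)^2) = 3628800/(32*14400) = 63/8, so a_5 = 63/8. Work downward with a_k = (k+1)(k+2) a_{k+2} / ((k - 5)(k + 6)):
  a_3 = (4)(5)(63/8) / ((3 - 5)(3 + 6)) = (315/2)/(-18) = -35/4
  a_1 = (2)(3)(-35/4) / ((1 - 5)(1 + 6)) = (-105/2)/(-28) = 15/8
Hence P_5(x) = 63 x^5/8 - 35 x^3/4 + 15 x/8.

P_5(x); series = 63 x^5/8 - 35 x^3/4 + 15 x/8


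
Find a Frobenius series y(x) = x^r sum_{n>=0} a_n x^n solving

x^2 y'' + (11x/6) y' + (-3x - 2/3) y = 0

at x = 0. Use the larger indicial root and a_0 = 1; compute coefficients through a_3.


Write in Frobenius form y'' + (p(x)/x) y' + (q(x)/x^2) y = 0:
  p(x) = 11/6,  q(x) = -3x - 2/3.
Indicial equation: r(r-1) + (11/6) r + (-2/3) = 0 -> roots r_1 = 1/2, r_2 = -4/3.
Take r = r_1 = 1/2. Let y(x) = x^r sum_{n>=0} a_n x^n with a_0 = 1.
Substitute y = x^r sum a_n x^n and match x^{r+n}. The recurrence is
  D(n) a_n - 3 a_{n-1} = 0,  where D(n) = (r+n)(r+n-1) + (11/6)(r+n) + (-2/3).
  a_n = 3 / D(n) * a_{n-1}.
Since the indicial polynomial factors as (r - r_1)(r - r_2), D(n) = (r_1 + n - r_1)(r_1 + n - r_2) = n(n + 11/6).
Evaluating step by step (a_0 = 1):
  n = 1: D(1) = 1(1 + 11/6) = 17/6; numerator = 3(1) = 3; a_1 = (3)/(17/6) = 18/17
  n = 2: D(2) = 2(2 + 11/6) = 23/3; numerator = 3(18/17) = 54/17; a_2 = (54/17)/(23/3) = 162/391
  n = 3: D(3) = 3(3 + 11/6) = 29/2; numerator = 3(162/391) = 486/391; a_3 = (486/391)/(29/2) = 972/11339

r = 1/2; a_0 = 1; a_1 = 18/17; a_2 = 162/391; a_3 = 972/11339


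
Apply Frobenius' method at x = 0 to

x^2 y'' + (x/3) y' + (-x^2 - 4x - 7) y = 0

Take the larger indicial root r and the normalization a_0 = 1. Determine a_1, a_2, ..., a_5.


Write in Frobenius form y'' + (p(x)/x) y' + (q(x)/x^2) y = 0:
  p(x) = 1/3,  q(x) = -x^2 - 4x - 7.
Indicial equation: r(r-1) + (1/3) r + (-7) = 0 -> roots r_1 = 3, r_2 = -7/3.
Take r = r_1 = 3. Let y(x) = x^r sum_{n>=0} a_n x^n with a_0 = 1.
Substitute y = x^r sum a_n x^n and match x^{r+n}. The recurrence is
  D(n) a_n - 4 a_{n-1} - 1 a_{n-2} = 0,  where D(n) = (r+n)(r+n-1) + (1/3)(r+n) + (-7).
  a_n = [4 a_{n-1} + 1 a_{n-2}] / D(n).
Since the indicial polynomial factors as (r - r_1)(r - r_2), D(n) = (r_1 + n - r_1)(r_1 + n - r_2) = n(n + 16/3).
Evaluating step by step (a_0 = 1):
  n = 1: D(1) = 1(1 + 16/3) = 19/3; numerator = 4(1) = 4; a_1 = (4)/(19/3) = 12/19
  n = 2: D(2) = 2(2 + 16/3) = 44/3; numerator = 4(12/19) + 1(1) = 67/19; a_2 = (67/19)/(44/3) = 201/836
  n = 3: D(3) = 3(3 + 16/3) = 25; numerator = 4(201/836) + 1(12/19) = 333/209; a_3 = (333/209)/(25) = 333/5225
  n = 4: D(4) = 4(4 + 16/3) = 112/3; numerator = 4(333/5225) + 1(201/836) = 10353/20900; a_4 = (10353/20900)/(112/3) = 4437/334400
  n = 5: D(5) = 5(5 + 16/3) = 155/3; numerator = 4(4437/334400) + 1(333/5225) = 1953/16720; a_5 = (1953/16720)/(155/3) = 189/83600

r = 3; a_0 = 1; a_1 = 12/19; a_2 = 201/836; a_3 = 333/5225; a_4 = 4437/334400; a_5 = 189/83600


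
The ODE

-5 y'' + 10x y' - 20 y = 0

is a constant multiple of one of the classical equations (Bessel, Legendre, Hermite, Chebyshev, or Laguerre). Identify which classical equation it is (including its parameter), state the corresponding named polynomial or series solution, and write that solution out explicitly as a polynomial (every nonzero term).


All three coefficients share the factor -5; dividing through by -5 gives  y'' - 2x y' + 4 y = 0.
This matches the Hermite equation y'' - 2x y' + 2n y = 0 with 2n = 4, so n = 2; the polynomial solution is H_2(x).
With y = sum_k a_k x^k, matching x^k gives (k+2)(k+1) a_{k+2} = 2(k - n) a_k = 2(k - 2) a_k. The right side vanishes at k = 2, so the series with the parity of 2 terminates at degree 2.
Standard normalization: leading coefficient of H_n is 2^n, so a_2 = 2^2 = 4. Work downward with a_k = (k+1)(k+2) a_{k+2} / (2(k - n)):
  a_0 = (1)(2)(4) / (2(0 - 2)) = 8/(-4) = -2
Hence H_2(x) = 4 x^2 - 2.

H_2(x); series = 4 x^2 - 2


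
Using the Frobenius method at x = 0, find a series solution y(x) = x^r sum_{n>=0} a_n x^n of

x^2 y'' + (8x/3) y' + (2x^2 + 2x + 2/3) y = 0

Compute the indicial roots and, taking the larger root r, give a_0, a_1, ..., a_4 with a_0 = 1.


Write in Frobenius form y'' + (p(x)/x) y' + (q(x)/x^2) y = 0:
  p(x) = 8/3,  q(x) = 2x^2 + 2x + 2/3.
Indicial equation: r(r-1) + (8/3) r + (2/3) = 0 -> roots r_1 = -2/3, r_2 = -1.
Take r = r_1 = -2/3. Let y(x) = x^r sum_{n>=0} a_n x^n with a_0 = 1.
Substitute y = x^r sum a_n x^n and match x^{r+n}. The recurrence is
  D(n) a_n + 2 a_{n-1} + 2 a_{n-2} = 0,  where D(n) = (r+n)(r+n-1) + (8/3)(r+n) + (2/3).
  a_n = [-2 a_{n-1} - 2 a_{n-2}] / D(n).
Since the indicial polynomial factors as (r - r_1)(r - r_2), D(n) = (r_1 + n - r_1)(r_1 + n - r_2) = n(n + 1/3).
Evaluating step by step (a_0 = 1):
  n = 1: D(1) = 1(1 + 1/3) = 4/3; numerator = -2(1) = -2; a_1 = (-2)/(4/3) = -3/2
  n = 2: D(2) = 2(2 + 1/3) = 14/3; numerator = -2(-3/2) - 2(1) = 1; a_2 = (1)/(14/3) = 3/14
  n = 3: D(3) = 3(3 + 1/3) = 10; numerator = -2(3/14) - 2(-3/2) = 18/7; a_3 = (18/7)/(10) = 9/35
  n = 4: D(4) = 4(4 + 1/3) = 52/3; numerator = -2(9/35) - 2(3/14) = -33/35; a_4 = (-33/35)/(52/3) = -99/1820

r = -2/3; a_0 = 1; a_1 = -3/2; a_2 = 3/14; a_3 = 9/35; a_4 = -99/1820


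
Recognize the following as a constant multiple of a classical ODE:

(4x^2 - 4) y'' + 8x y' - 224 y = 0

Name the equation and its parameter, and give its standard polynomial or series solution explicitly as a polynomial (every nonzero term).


All three coefficients share the factor -4; dividing through by -4 gives  (1 - x^2) y'' - 2x y' + 56 y = 0.
This matches the Legendre equation (1 - x^2) y'' - 2x y' + n(n+1) y = 0 (note the -2x y' term) with n(n+1) = 56, so n = 7; the polynomial solution is P_7(x).
With y = sum_k a_k x^k, matching x^k gives (k+2)(k+1) a_{k+2} = [k(k+1) - n(n+1)] a_k = (k - 7)(k + 8) a_k. The right side vanishes at k = 7, so the series with the parity of 7 terminates at degree 7.
Standard normalization (P_n(1) = 1): leading coefficient (2n)!/(2^n (n!)^2) = 87178291200/(128*25401600) = 429/16, so a_7 = 429/16. Work downward with a_k = (k+1)(k+2) a_{k+2} / ((k - 7)(k + 8)):
  a_5 = (6)(7)(429/16) / ((5 - 7)(5 + 8)) = (9009/8)/(-26) = -693/16
  a_3 = (4)(5)(-693/16) / ((3 - 7)(3 + 8)) = (-3465/4)/(-44) = 315/16
  a_1 = (2)(3)(315/16) / ((1 - 7)(1 + 8)) = (945/8)/(-54) = -35/16
Hence P_7(x) = 429 x^7/16 - 693 x^5/16 + 315 x^3/16 - 35 x/16.

P_7(x); series = 429 x^7/16 - 693 x^5/16 + 315 x^3/16 - 35 x/16


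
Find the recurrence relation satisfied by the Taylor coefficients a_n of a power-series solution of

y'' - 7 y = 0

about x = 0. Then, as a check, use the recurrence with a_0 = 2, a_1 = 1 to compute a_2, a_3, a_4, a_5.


Substitute y = sum_n a_n x^n into y'' + (const) y = 0.
y''(x) = sum_{n>=0} (n+2)(n+1) a_{n+2} x^n.
The ODE becomes sum_n [(n+2)(n+1) a_{n+2} - 7 a_n] x^n = 0.
Setting each coefficient to zero gives the recurrence:
  (n+2)(n+1) a_{n+2} - 7 a_n = 0,
  a_{n+2} = 7 / ((n+1)(n+2)) a_n.

Check with a_0 = 2, a_1 = 1 (apply the recurrence for n = 0, 1, 2, 3): a_0 = 2, a_1 = 1, a_2 = 7, a_3 = 7/6, a_4 = 49/12, a_5 = 49/120.

a_{n+2} = 7/((n+1)(n+2)) * a_n; check: a_0 = 2, a_1 = 1, a_2 = 7, a_3 = 7/6, a_4 = 49/12, a_5 = 49/120


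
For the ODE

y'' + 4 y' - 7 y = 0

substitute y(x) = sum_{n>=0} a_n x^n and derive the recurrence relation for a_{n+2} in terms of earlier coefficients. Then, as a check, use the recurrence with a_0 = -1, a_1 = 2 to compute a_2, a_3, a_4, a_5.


Substitute y = sum_n a_n x^n.
y''(x) has coefficient (n+2)(n+1) a_{n+2} at x^n;
4 y'(x) has coefficient 4 (n+1) a_{n+1} at x^n;
-7 y(x) has coefficient -7 a_n at x^n.
Matching x^n: (n+2)(n+1) a_{n+2} + 4 (n+1) a_{n+1} - 7 a_n = 0.
Thus a_{n+2} = [-4 (n+1) a_{n+1} + 7 a_n] / ((n+1)(n+2)).

Check with a_0 = -1, a_1 = 2 (apply the recurrence for n = 0, 1, 2, 3): a_0 = -1, a_1 = 2, a_2 = -15/2, a_3 = 37/3, a_4 = -401/24, a_5 = 1061/60.

a_(n+2) = [-4 (n+1) a_(n+1) + 7 a_n] / ((n+1)(n+2)); check: a_0 = -1, a_1 = 2, a_2 = -15/2, a_3 = 37/3, a_4 = -401/24, a_5 = 1061/60


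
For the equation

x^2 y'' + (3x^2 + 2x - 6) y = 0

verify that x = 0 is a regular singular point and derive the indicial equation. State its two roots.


Divide by x^2 to reach normal form y'' + P_1(x) y' + P_2(x) y = 0 with P_1(x) = 0 and P_2(x) = 3 + 2/x - 6/x^2.
x = 0 is a singular point because the y-coefficient 3 + 2/x - 6/x^2 has a pole at x = 0.
It is a regular singular point because x P_1(x) = p(x) = 0 and x^2 P_2(x) = q(x) = 3x^2 + 2x - 6 are polynomials, hence analytic at x = 0.
p(0) = 0,  q(0) = -6.
Indicial equation: r(r-1) + p(0) r + q(0) = 0, i.e. r^2 + (p(0) - 1) r + q(0) = 0, i.e. r^2 - 1 r - 6 = 0.
Discriminant: (-1)^2 - 4(-6) = 25, so r = (1 ± 5)/2.
Solving: r_1 = 3, r_2 = -2.

indicial: r^2 - 1 r - 6 = 0; roots r_1 = 3, r_2 = -2


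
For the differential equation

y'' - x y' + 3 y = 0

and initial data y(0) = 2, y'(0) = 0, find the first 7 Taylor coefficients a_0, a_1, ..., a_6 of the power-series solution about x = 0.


Ansatz: y(x) = sum_{n>=0} a_n x^n, so y'(x) = sum_{n>=1} n a_n x^(n-1) and y''(x) = sum_{n>=2} n(n-1) a_n x^(n-2).
Substitute into P(x) y'' + Q(x) y' + R(x) y = 0 with P(x) = 1, Q(x) = -x, R(x) = 3, and match powers of x.
Initial conditions: a_0 = 2, a_1 = 0.
Setting the coefficient of each power of x to zero and solving order by order (substituting the coefficients already found):
  x^0: 2 a_2 + 3 a_0 = 0  ->  2 a_2 = -3 a_0 = -6  ->  a_2 = -3
  x^1: 6 a_3 + 2 a_1 = 0  ->  6 a_3 = -2 a_1 = 0  ->  a_3 = 0
  x^2: 12 a_4 + a_2 = 0  ->  12 a_4 = -a_2 = 3  ->  a_4 = 1/4
  x^3: 20 a_5 = 0  ->  a_5 = 0
  x^4: 30 a_6 - a_4 = 0  ->  30 a_6 = a_4 = 1/4  ->  a_6 = 1/120
Truncated series: y(x) = 2 - 3 x^2 + (1/4) x^4 + (1/120) x^6 + O(x^7).

a_0 = 2; a_1 = 0; a_2 = -3; a_3 = 0; a_4 = 1/4; a_5 = 0; a_6 = 1/120


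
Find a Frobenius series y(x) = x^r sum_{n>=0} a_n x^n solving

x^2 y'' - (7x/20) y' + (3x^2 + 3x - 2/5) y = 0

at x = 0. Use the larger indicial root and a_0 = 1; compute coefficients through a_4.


Write in Frobenius form y'' + (p(x)/x) y' + (q(x)/x^2) y = 0:
  p(x) = -7/20,  q(x) = 3x^2 + 3x - 2/5.
Indicial equation: r(r-1) + (-7/20) r + (-2/5) = 0 -> roots r_1 = 8/5, r_2 = -1/4.
Take r = r_1 = 8/5. Let y(x) = x^r sum_{n>=0} a_n x^n with a_0 = 1.
Substitute y = x^r sum a_n x^n and match x^{r+n}. The recurrence is
  D(n) a_n + 3 a_{n-1} + 3 a_{n-2} = 0,  where D(n) = (r+n)(r+n-1) + (-7/20)(r+n) + (-2/5).
  a_n = [-3 a_{n-1} - 3 a_{n-2}] / D(n).
Since the indicial polynomial factors as (r - r_1)(r - r_2), D(n) = (r_1 + n - r_1)(r_1 + n - r_2) = n(n + 37/20).
Evaluating step by step (a_0 = 1):
  n = 1: D(1) = 1(1 + 37/20) = 57/20; numerator = -3(1) = -3; a_1 = (-3)/(57/20) = -20/19
  n = 2: D(2) = 2(2 + 37/20) = 77/10; numerator = -3(-20/19) - 3(1) = 3/19; a_2 = (3/19)/(77/10) = 30/1463
  n = 3: D(3) = 3(3 + 37/20) = 291/20; numerator = -3(30/1463) - 3(-20/19) = 4530/1463; a_3 = (4530/1463)/(291/20) = 30200/141911
  n = 4: D(4) = 4(4 + 37/20) = 117/5; numerator = -3(30200/141911) - 3(30/1463) = -1290/1843; a_4 = (-1290/1843)/(117/5) = -2150/71877

r = 8/5; a_0 = 1; a_1 = -20/19; a_2 = 30/1463; a_3 = 30200/141911; a_4 = -2150/71877


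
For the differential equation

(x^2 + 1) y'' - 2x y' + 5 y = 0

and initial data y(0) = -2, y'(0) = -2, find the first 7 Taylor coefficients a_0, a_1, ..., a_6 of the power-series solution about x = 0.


Ansatz: y(x) = sum_{n>=0} a_n x^n, so y'(x) = sum_{n>=1} n a_n x^(n-1) and y''(x) = sum_{n>=2} n(n-1) a_n x^(n-2).
Substitute into P(x) y'' + Q(x) y' + R(x) y = 0 with P(x) = x^2 + 1, Q(x) = -2x, R(x) = 5, and match powers of x.
Initial conditions: a_0 = -2, a_1 = -2.
Setting the coefficient of each power of x to zero and solving order by order (substituting the coefficients already found):
  x^0: 2 a_2 + 5 a_0 = 0  ->  2 a_2 = -5 a_0 = 10  ->  a_2 = 5
  x^1: 6 a_3 + 3 a_1 = 0  ->  6 a_3 = -3 a_1 = 6  ->  a_3 = 1
  x^2: 12 a_4 + 3 a_2 = 0  ->  12 a_4 = -3 a_2 = -15  ->  a_4 = -5/4
  x^3: 20 a_5 + 5 a_3 = 0  ->  20 a_5 = -5 a_3 = -5  ->  a_5 = -1/4
  x^4: 30 a_6 + 9 a_4 = 0  ->  30 a_6 = -9 a_4 = 45/4  ->  a_6 = 3/8
Truncated series: y(x) = -2 - 2 x + 5 x^2 + x^3 - (5/4) x^4 - (1/4) x^5 + (3/8) x^6 + O(x^7).

a_0 = -2; a_1 = -2; a_2 = 5; a_3 = 1; a_4 = -5/4; a_5 = -1/4; a_6 = 3/8


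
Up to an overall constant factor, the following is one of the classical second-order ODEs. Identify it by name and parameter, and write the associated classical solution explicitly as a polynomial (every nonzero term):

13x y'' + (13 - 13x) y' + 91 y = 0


All three coefficients share the factor 13; dividing through by 13 gives  x y'' + (1 - x) y' + 7 y = 0.
This matches the Laguerre equation x y'' + (1 - x) y' + n y = 0 with n = 7; the polynomial solution is L_7(x).
With y = sum_k a_k x^k, matching x^k gives (k+1)k a_{k+1} + (k+1) a_{k+1} - k a_k + n a_k = 0, i.e. (k+1)^2 a_{k+1} = (k - n) a_k = (k - 7) a_k. The right side vanishes at k = 7, so the series terminates at degree 7.
Standard normalization L_n(0) = 1 gives a_0 = 1. Work upward with a_{k+1} = (k - 7) a_k / (k+1)^2:
  a_1 = (0 - 7)(1) / 1^2 = -7/1 = -7
  a_2 = (1 - 7)(-7) / 2^2 = 42/4 = 21/2
  a_3 = (2 - 7)(21/2) / 3^2 = (-105/2)/9 = -35/6
  a_4 = (3 - 7)(-35/6) / 4^2 = (70/3)/16 = 35/24
  a_5 = (4 - 7)(35/24) / 5^2 = (-35/8)/25 = -7/40
  a_6 = (5 - 7)(-7/40) / 6^2 = (7/20)/36 = 7/720
  a_7 = (6 - 7)(7/720) / 7^2 = (-7/720)/49 = -1/5040
Hence L_7(x) = -x^7/5040 + 7 x^6/720 - 7 x^5/40 + 35 x^4/24 - 35 x^3/6 + 21 x^2/2 - 7 x + 1.

L_7(x); series = -x^7/5040 + 7 x^6/720 - 7 x^5/40 + 35 x^4/24 - 35 x^3/6 + 21 x^2/2 - 7 x + 1


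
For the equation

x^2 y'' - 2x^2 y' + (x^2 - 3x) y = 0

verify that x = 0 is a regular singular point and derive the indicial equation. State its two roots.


Divide by x^2 to reach normal form y'' + P_1(x) y' + P_2(x) y = 0 with P_1(x) = -2 and P_2(x) = 1 - 3/x.
x = 0 is a singular point because the y-coefficient 1 - 3/x has a pole at x = 0.
It is a regular singular point because x P_1(x) = p(x) = -2x and x^2 P_2(x) = q(x) = x^2 - 3x are polynomials, hence analytic at x = 0.
p(0) = 0,  q(0) = 0.
Indicial equation: r(r-1) + p(0) r + q(0) = 0, i.e. r^2 + (p(0) - 1) r + q(0) = 0, i.e. r^2 - 1 r = 0.
Discriminant: (-1)^2 - 4(0) = 1, so r = (1 ± 1)/2.
Solving: r_1 = 1, r_2 = 0.

indicial: r^2 - 1 r = 0; roots r_1 = 1, r_2 = 0


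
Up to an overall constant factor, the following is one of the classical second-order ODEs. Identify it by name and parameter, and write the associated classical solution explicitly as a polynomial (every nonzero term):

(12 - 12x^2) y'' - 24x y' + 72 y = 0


All three coefficients share the factor 12; dividing through by 12 gives  (1 - x^2) y'' - 2x y' + 6 y = 0.
This matches the Legendre equation (1 - x^2) y'' - 2x y' + n(n+1) y = 0 (note the -2x y' term) with n(n+1) = 6, so n = 2; the polynomial solution is P_2(x).
With y = sum_k a_k x^k, matching x^k gives (k+2)(k+1) a_{k+2} = [k(k+1) - n(n+1)] a_k = (k - 2)(k + 3) a_k. The right side vanishes at k = 2, so the series with the parity of 2 terminates at degree 2.
Standard normalization (P_n(1) = 1): leading coefficient (2n)!/(2^n (n!)^2) = 24/(4*4) = 3/2, so a_2 = 3/2. Work downward with a_k = (k+1)(k+2) a_{k+2} / ((k - 2)(k + 3)):
  a_0 = (1)(2)(3/2) / ((0 - 2)(0 + 3)) = 3/(-6) = -1/2
Hence P_2(x) = 3 x^2/2 - 1/2.

P_2(x); series = 3 x^2/2 - 1/2


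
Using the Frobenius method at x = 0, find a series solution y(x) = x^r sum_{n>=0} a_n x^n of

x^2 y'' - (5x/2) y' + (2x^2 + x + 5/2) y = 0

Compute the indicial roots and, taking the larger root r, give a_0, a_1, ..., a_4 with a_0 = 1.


Write in Frobenius form y'' + (p(x)/x) y' + (q(x)/x^2) y = 0:
  p(x) = -5/2,  q(x) = 2x^2 + x + 5/2.
Indicial equation: r(r-1) + (-5/2) r + (5/2) = 0 -> roots r_1 = 5/2, r_2 = 1.
Take r = r_1 = 5/2. Let y(x) = x^r sum_{n>=0} a_n x^n with a_0 = 1.
Substitute y = x^r sum a_n x^n and match x^{r+n}. The recurrence is
  D(n) a_n + 1 a_{n-1} + 2 a_{n-2} = 0,  where D(n) = (r+n)(r+n-1) + (-5/2)(r+n) + (5/2).
  a_n = [-1 a_{n-1} - 2 a_{n-2}] / D(n).
Since the indicial polynomial factors as (r - r_1)(r - r_2), D(n) = (r_1 + n - r_1)(r_1 + n - r_2) = n(n + 3/2).
Evaluating step by step (a_0 = 1):
  n = 1: D(1) = 1(1 + 3/2) = 5/2; numerator = -1(1) = -1; a_1 = (-1)/(5/2) = -2/5
  n = 2: D(2) = 2(2 + 3/2) = 7; numerator = -1(-2/5) - 2(1) = -8/5; a_2 = (-8/5)/(7) = -8/35
  n = 3: D(3) = 3(3 + 3/2) = 27/2; numerator = -1(-8/35) - 2(-2/5) = 36/35; a_3 = (36/35)/(27/2) = 8/105
  n = 4: D(4) = 4(4 + 3/2) = 22; numerator = -1(8/105) - 2(-8/35) = 8/21; a_4 = (8/21)/(22) = 4/231

r = 5/2; a_0 = 1; a_1 = -2/5; a_2 = -8/35; a_3 = 8/105; a_4 = 4/231
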